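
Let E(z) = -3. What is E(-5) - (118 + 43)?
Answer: -164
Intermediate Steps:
E(-5) - (118 + 43) = -3 - (118 + 43) = -3 - 1*161 = -3 - 161 = -164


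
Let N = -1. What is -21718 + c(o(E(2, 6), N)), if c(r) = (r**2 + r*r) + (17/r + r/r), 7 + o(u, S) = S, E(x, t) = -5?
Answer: -172729/8 ≈ -21591.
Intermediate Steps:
o(u, S) = -7 + S
c(r) = 1 + 2*r**2 + 17/r (c(r) = (r**2 + r**2) + (17/r + 1) = 2*r**2 + (1 + 17/r) = 1 + 2*r**2 + 17/r)
-21718 + c(o(E(2, 6), N)) = -21718 + (17 + (-7 - 1) + 2*(-7 - 1)**3)/(-7 - 1) = -21718 + (17 - 8 + 2*(-8)**3)/(-8) = -21718 - (17 - 8 + 2*(-512))/8 = -21718 - (17 - 8 - 1024)/8 = -21718 - 1/8*(-1015) = -21718 + 1015/8 = -172729/8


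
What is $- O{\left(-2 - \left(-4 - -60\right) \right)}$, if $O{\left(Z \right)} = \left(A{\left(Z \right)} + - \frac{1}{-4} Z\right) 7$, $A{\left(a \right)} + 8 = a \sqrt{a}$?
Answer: $\frac{315}{2} + 406 i \sqrt{58} \approx 157.5 + 3092.0 i$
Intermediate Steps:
$A{\left(a \right)} = -8 + a^{\frac{3}{2}}$ ($A{\left(a \right)} = -8 + a \sqrt{a} = -8 + a^{\frac{3}{2}}$)
$O{\left(Z \right)} = -56 + 7 Z^{\frac{3}{2}} + \frac{7 Z}{4}$ ($O{\left(Z \right)} = \left(\left(-8 + Z^{\frac{3}{2}}\right) + - \frac{1}{-4} Z\right) 7 = \left(\left(-8 + Z^{\frac{3}{2}}\right) + \left(-1\right) \left(- \frac{1}{4}\right) Z\right) 7 = \left(\left(-8 + Z^{\frac{3}{2}}\right) + \frac{Z}{4}\right) 7 = \left(-8 + Z^{\frac{3}{2}} + \frac{Z}{4}\right) 7 = -56 + 7 Z^{\frac{3}{2}} + \frac{7 Z}{4}$)
$- O{\left(-2 - \left(-4 - -60\right) \right)} = - (-56 + 7 \left(-2 - \left(-4 - -60\right)\right)^{\frac{3}{2}} + \frac{7 \left(-2 - \left(-4 - -60\right)\right)}{4}) = - (-56 + 7 \left(-2 - \left(-4 + 60\right)\right)^{\frac{3}{2}} + \frac{7 \left(-2 - \left(-4 + 60\right)\right)}{4}) = - (-56 + 7 \left(-2 - 56\right)^{\frac{3}{2}} + \frac{7 \left(-2 - 56\right)}{4}) = - (-56 + 7 \left(-58\right)^{\frac{3}{2}} + \frac{7}{4} \left(-58\right)) = - (-56 + 7 \left(- 58 i \sqrt{58}\right) - \frac{203}{2}) = - (-56 - 406 i \sqrt{58} - \frac{203}{2}) = - (- \frac{315}{2} - 406 i \sqrt{58}) = \frac{315}{2} + 406 i \sqrt{58}$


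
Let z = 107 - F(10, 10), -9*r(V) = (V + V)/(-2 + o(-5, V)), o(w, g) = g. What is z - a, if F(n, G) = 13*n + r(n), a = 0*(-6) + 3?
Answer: -463/18 ≈ -25.722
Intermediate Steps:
a = 3 (a = 0 + 3 = 3)
r(V) = -2*V/(9*(-2 + V)) (r(V) = -(V + V)/(9*(-2 + V)) = -2*V/(9*(-2 + V)))
F(n, G) = 13*n - 2*n/(-18 + 9*n)
z = -409/18 (z = 107 - 10*(-236 + 117*10)/(9*(-2 + 10)) = 107 - 10*(-236 + 1170)/(9*8) = 107 - 10*934/(9*8) = 107 - 1*2335/18 = 107 - 2335/18 = -409/18 ≈ -22.722)
z - a = -409/18 - 1*3 = -409/18 - 3 = -463/18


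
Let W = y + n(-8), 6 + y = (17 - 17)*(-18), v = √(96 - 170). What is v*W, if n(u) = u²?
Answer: 58*I*√74 ≈ 498.94*I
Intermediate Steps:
v = I*√74 (v = √(-74) = I*√74 ≈ 8.6023*I)
y = -6 (y = -6 + (17 - 17)*(-18) = -6 + 0*(-18) = -6 + 0 = -6)
W = 58 (W = -6 + (-8)² = -6 + 64 = 58)
v*W = (I*√74)*58 = 58*I*√74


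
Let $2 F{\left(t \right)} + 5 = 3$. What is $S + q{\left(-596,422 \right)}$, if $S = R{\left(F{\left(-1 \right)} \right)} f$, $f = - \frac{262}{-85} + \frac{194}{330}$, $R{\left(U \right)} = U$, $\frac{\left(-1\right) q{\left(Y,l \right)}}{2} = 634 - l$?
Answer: $- \frac{239923}{561} \approx -427.67$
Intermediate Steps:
$q{\left(Y,l \right)} = -1268 + 2 l$ ($q{\left(Y,l \right)} = - 2 \left(634 - l\right) = -1268 + 2 l$)
$F{\left(t \right)} = -1$ ($F{\left(t \right)} = - \frac{5}{2} + \frac{1}{2} \cdot 3 = - \frac{5}{2} + \frac{3}{2} = -1$)
$f = \frac{2059}{561}$ ($f = \left(-262\right) \left(- \frac{1}{85}\right) + 194 \cdot \frac{1}{330} = \frac{262}{85} + \frac{97}{165} = \frac{2059}{561} \approx 3.6702$)
$S = - \frac{2059}{561}$ ($S = \left(-1\right) \frac{2059}{561} = - \frac{2059}{561} \approx -3.6702$)
$S + q{\left(-596,422 \right)} = - \frac{2059}{561} + \left(-1268 + 2 \cdot 422\right) = - \frac{2059}{561} + \left(-1268 + 844\right) = - \frac{2059}{561} - 424 = - \frac{239923}{561}$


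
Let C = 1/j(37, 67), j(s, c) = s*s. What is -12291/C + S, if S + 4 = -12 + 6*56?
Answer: -16826059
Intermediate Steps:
j(s, c) = s²
C = 1/1369 (C = 1/(37²) = 1/1369 ≈ 0.00073046)
S = 320 (S = -4 + (-12 + 6*56) = -4 + (-12 + 336) = -4 + 324 = 320)
-12291/C + S = -12291/1/1369 + 320 = -12291*1369 + 320 = -16826379 + 320 = -16826059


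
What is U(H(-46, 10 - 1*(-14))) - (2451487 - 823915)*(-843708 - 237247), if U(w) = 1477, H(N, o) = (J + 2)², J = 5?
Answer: 1759332092737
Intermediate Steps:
H(N, o) = 49 (H(N, o) = (5 + 2)² = 7² = 49)
U(H(-46, 10 - 1*(-14))) - (2451487 - 823915)*(-843708 - 237247) = 1477 - (2451487 - 823915)*(-843708 - 237247) = 1477 - 1627572*(-1080955) = 1477 - 1*(-1759332091260) = 1477 + 1759332091260 = 1759332092737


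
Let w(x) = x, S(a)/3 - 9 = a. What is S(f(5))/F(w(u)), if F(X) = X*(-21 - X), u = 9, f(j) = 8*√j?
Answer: -⅒ - 4*√5/45 ≈ -0.29876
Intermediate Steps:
S(a) = 27 + 3*a
S(f(5))/F(w(u)) = (27 + 3*(8*√5))/((-1*9*(21 + 9))) = (27 + 24*√5)/((-1*9*30)) = (27 + 24*√5)/(-270) = (27 + 24*√5)*(-1/270) = -⅒ - 4*√5/45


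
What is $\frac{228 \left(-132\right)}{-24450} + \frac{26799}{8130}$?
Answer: $\frac{9999067}{2208650} \approx 4.5272$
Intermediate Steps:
$\frac{228 \left(-132\right)}{-24450} + \frac{26799}{8130} = \left(-30096\right) \left(- \frac{1}{24450}\right) + 26799 \cdot \frac{1}{8130} = \frac{5016}{4075} + \frac{8933}{2710} = \frac{9999067}{2208650}$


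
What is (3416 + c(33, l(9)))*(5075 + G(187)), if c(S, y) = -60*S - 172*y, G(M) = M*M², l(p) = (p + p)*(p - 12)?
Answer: 70180837272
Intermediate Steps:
l(p) = 2*p*(-12 + p) (l(p) = (2*p)*(-12 + p) = 2*p*(-12 + p))
G(M) = M³
c(S, y) = -172*y - 60*S
(3416 + c(33, l(9)))*(5075 + G(187)) = (3416 + (-344*9*(-12 + 9) - 60*33))*(5075 + 187³) = (3416 + (-344*9*(-3) - 1980))*(5075 + 6539203) = (3416 + (-172*(-54) - 1980))*6544278 = (3416 + (9288 - 1980))*6544278 = (3416 + 7308)*6544278 = 10724*6544278 = 70180837272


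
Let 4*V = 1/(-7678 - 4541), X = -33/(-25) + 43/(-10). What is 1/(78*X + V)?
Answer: -1221900/284018461 ≈ -0.0043022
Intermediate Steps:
X = -149/50 (X = -33*(-1/25) + 43*(-⅒) = 33/25 - 43/10 = -149/50 ≈ -2.9800)
V = -1/48876 (V = 1/(4*(-7678 - 4541)) = (¼)/(-12219) = (¼)*(-1/12219) = -1/48876 ≈ -2.0460e-5)
1/(78*X + V) = 1/(78*(-149/50) - 1/48876) = 1/(-5811/25 - 1/48876) = 1/(-284018461/1221900) = -1221900/284018461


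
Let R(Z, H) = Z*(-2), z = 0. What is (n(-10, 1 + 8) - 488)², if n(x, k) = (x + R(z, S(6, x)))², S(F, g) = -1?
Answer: 150544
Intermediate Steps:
R(Z, H) = -2*Z
n(x, k) = x² (n(x, k) = (x - 2*0)² = (x + 0)² = x²)
(n(-10, 1 + 8) - 488)² = ((-10)² - 488)² = (100 - 488)² = (-388)² = 150544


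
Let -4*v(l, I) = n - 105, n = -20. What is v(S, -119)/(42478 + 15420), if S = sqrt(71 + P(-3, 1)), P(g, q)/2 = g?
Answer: 125/231592 ≈ 0.00053974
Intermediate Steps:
P(g, q) = 2*g
S = sqrt(65) (S = sqrt(71 + 2*(-3)) = sqrt(71 - 6) = sqrt(65) ≈ 8.0623)
v(l, I) = 125/4 (v(l, I) = -(-20 - 105)/4 = -1/4*(-125) = 125/4)
v(S, -119)/(42478 + 15420) = 125/(4*(42478 + 15420)) = (125/4)/57898 = (125/4)*(1/57898) = 125/231592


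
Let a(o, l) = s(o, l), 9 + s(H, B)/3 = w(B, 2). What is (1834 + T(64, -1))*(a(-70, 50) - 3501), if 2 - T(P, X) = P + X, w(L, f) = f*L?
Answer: -5723244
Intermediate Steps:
w(L, f) = L*f
T(P, X) = 2 - P - X (T(P, X) = 2 - (P + X) = 2 + (-P - X) = 2 - P - X)
s(H, B) = -27 + 6*B (s(H, B) = -27 + 3*(B*2) = -27 + 3*(2*B) = -27 + 6*B)
a(o, l) = -27 + 6*l
(1834 + T(64, -1))*(a(-70, 50) - 3501) = (1834 + (2 - 1*64 - 1*(-1)))*((-27 + 6*50) - 3501) = (1834 + (2 - 64 + 1))*((-27 + 300) - 3501) = (1834 - 61)*(273 - 3501) = 1773*(-3228) = -5723244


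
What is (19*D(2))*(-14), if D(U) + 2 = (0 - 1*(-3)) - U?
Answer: 266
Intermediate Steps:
D(U) = 1 - U (D(U) = -2 + ((0 - 1*(-3)) - U) = -2 + ((0 + 3) - U) = -2 + (3 - U) = 1 - U)
(19*D(2))*(-14) = (19*(1 - 1*2))*(-14) = (19*(1 - 2))*(-14) = (19*(-1))*(-14) = -19*(-14) = 266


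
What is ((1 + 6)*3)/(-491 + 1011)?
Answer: 21/520 ≈ 0.040385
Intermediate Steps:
((1 + 6)*3)/(-491 + 1011) = (7*3)/520 = 21*(1/520) = 21/520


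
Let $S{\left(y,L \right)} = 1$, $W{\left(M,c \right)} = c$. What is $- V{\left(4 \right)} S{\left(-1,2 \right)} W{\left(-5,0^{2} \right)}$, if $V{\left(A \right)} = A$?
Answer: $0$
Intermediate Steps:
$- V{\left(4 \right)} S{\left(-1,2 \right)} W{\left(-5,0^{2} \right)} = - 4 \cdot 1 \cdot 0^{2} = - 4 \cdot 1 \cdot 0 = - 4 \cdot 0 = \left(-1\right) 0 = 0$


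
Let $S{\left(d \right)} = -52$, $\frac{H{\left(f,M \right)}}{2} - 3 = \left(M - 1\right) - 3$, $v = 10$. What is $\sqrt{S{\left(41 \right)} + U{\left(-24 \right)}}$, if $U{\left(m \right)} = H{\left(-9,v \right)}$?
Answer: $i \sqrt{34} \approx 5.8309 i$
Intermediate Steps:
$H{\left(f,M \right)} = -2 + 2 M$ ($H{\left(f,M \right)} = 6 + 2 \left(\left(M - 1\right) - 3\right) = 6 + 2 \left(\left(-1 + M\right) - 3\right) = 6 + 2 \left(-4 + M\right) = 6 + \left(-8 + 2 M\right) = -2 + 2 M$)
$U{\left(m \right)} = 18$ ($U{\left(m \right)} = -2 + 2 \cdot 10 = -2 + 20 = 18$)
$\sqrt{S{\left(41 \right)} + U{\left(-24 \right)}} = \sqrt{-52 + 18} = \sqrt{-34} = i \sqrt{34}$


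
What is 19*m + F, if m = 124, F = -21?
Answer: 2335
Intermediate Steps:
19*m + F = 19*124 - 21 = 2356 - 21 = 2335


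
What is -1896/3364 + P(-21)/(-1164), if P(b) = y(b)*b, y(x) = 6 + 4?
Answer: -62521/163154 ≈ -0.38320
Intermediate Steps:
y(x) = 10
P(b) = 10*b
-1896/3364 + P(-21)/(-1164) = -1896/3364 + (10*(-21))/(-1164) = -1896*1/3364 - 210*(-1/1164) = -474/841 + 35/194 = -62521/163154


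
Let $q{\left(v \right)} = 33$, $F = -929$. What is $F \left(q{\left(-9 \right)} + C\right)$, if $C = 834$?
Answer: $-805443$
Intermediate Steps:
$F \left(q{\left(-9 \right)} + C\right) = - 929 \left(33 + 834\right) = \left(-929\right) 867 = -805443$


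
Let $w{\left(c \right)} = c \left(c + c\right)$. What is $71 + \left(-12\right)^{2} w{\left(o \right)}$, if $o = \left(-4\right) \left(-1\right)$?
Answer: $4679$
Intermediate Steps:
$o = 4$
$w{\left(c \right)} = 2 c^{2}$ ($w{\left(c \right)} = c 2 c = 2 c^{2}$)
$71 + \left(-12\right)^{2} w{\left(o \right)} = 71 + \left(-12\right)^{2} \cdot 2 \cdot 4^{2} = 71 + 144 \cdot 2 \cdot 16 = 71 + 144 \cdot 32 = 71 + 4608 = 4679$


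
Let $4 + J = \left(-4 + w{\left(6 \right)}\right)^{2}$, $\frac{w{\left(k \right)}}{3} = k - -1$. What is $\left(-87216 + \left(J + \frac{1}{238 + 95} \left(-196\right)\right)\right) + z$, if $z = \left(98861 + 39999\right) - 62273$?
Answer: $- \frac{3444748}{333} \approx -10345.0$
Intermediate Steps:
$w{\left(k \right)} = 3 + 3 k$ ($w{\left(k \right)} = 3 \left(k - -1\right) = 3 \left(k + 1\right) = 3 \left(1 + k\right) = 3 + 3 k$)
$J = 285$ ($J = -4 + \left(-4 + \left(3 + 3 \cdot 6\right)\right)^{2} = -4 + \left(-4 + \left(3 + 18\right)\right)^{2} = -4 + \left(-4 + 21\right)^{2} = -4 + 17^{2} = -4 + 289 = 285$)
$z = 76587$ ($z = 138860 - 62273 = 76587$)
$\left(-87216 + \left(J + \frac{1}{238 + 95} \left(-196\right)\right)\right) + z = \left(-87216 + \left(285 + \frac{1}{238 + 95} \left(-196\right)\right)\right) + 76587 = \left(-87216 + \left(285 + \frac{1}{333} \left(-196\right)\right)\right) + 76587 = \left(-87216 + \left(285 - \frac{196}{333}\right)\right) + 76587 = \left(-87216 + \frac{94709}{333}\right) + 76587 = - \frac{28948219}{333} + 76587 = - \frac{3444748}{333}$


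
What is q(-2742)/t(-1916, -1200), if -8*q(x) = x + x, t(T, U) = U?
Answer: -457/800 ≈ -0.57125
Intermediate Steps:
q(x) = -x/4 (q(x) = -(x + x)/8 = -x/4)
q(-2742)/t(-1916, -1200) = -1/4*(-2742)/(-1200) = (1371/2)*(-1/1200) = -457/800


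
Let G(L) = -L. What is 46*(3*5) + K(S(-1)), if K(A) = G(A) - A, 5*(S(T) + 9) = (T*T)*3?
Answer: 3534/5 ≈ 706.80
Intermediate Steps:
S(T) = -9 + 3*T²/5 (S(T) = -9 + ((T*T)*3)/5 = -9 + (T²*3)/5 = -9 + (3*T²)/5 = -9 + 3*T²/5)
K(A) = -2*A (K(A) = -A - A = -2*A)
46*(3*5) + K(S(-1)) = 46*(3*5) - 2*(-9 + (⅗)*(-1)²) = 46*15 - 2*(-9 + (⅗)*1) = 690 - 2*(-9 + ⅗) = 690 - 2*(-42/5) = 690 + 84/5 = 3534/5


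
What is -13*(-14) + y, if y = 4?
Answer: 186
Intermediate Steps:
-13*(-14) + y = -13*(-14) + 4 = 182 + 4 = 186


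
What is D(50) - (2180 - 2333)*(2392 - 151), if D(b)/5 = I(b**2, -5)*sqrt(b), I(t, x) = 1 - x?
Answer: 342873 + 150*sqrt(2) ≈ 3.4309e+5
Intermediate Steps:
D(b) = 30*sqrt(b) (D(b) = 5*((1 - 1*(-5))*sqrt(b)) = 5*((1 + 5)*sqrt(b)) = 5*(6*sqrt(b)) = 30*sqrt(b))
D(50) - (2180 - 2333)*(2392 - 151) = 30*sqrt(50) - (2180 - 2333)*(2392 - 151) = 30*(5*sqrt(2)) - (-153)*2241 = 150*sqrt(2) - 1*(-342873) = 150*sqrt(2) + 342873 = 342873 + 150*sqrt(2)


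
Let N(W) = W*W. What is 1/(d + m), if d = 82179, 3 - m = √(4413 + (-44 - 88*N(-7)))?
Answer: 27394/2251293689 + √57/6753881067 ≈ 1.2169e-5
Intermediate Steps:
N(W) = W²
m = 3 - √57 (m = 3 - √(4413 + (-44 - 88*(-7)²)) = 3 - √(4413 + (-44 - 88*49)) = 3 - √(4413 + (-44 - 4312)) = 3 - √(4413 - 4356) = 3 - √57 ≈ -4.5498)
1/(d + m) = 1/(82179 + (3 - √57)) = 1/(82182 - √57)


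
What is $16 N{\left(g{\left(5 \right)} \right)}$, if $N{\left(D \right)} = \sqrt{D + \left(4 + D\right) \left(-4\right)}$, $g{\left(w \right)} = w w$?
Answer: $16 i \sqrt{91} \approx 152.63 i$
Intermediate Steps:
$g{\left(w \right)} = w^{2}$
$N{\left(D \right)} = \sqrt{-16 - 3 D}$ ($N{\left(D \right)} = \sqrt{D - \left(16 + 4 D\right)} = \sqrt{-16 - 3 D}$)
$16 N{\left(g{\left(5 \right)} \right)} = 16 \sqrt{-16 - 3 \cdot 5^{2}} = 16 \sqrt{-16 - 75} = 16 \sqrt{-91} = 16 i \sqrt{91}$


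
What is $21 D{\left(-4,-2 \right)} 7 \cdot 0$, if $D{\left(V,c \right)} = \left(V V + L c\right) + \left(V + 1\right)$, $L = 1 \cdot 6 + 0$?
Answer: $0$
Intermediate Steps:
$L = 6$ ($L = 6 + 0 = 6$)
$D{\left(V,c \right)} = 1 + V + V^{2} + 6 c$ ($D{\left(V,c \right)} = \left(V V + 6 c\right) + \left(V + 1\right) = \left(V^{2} + 6 c\right) + \left(1 + V\right) = 1 + V + V^{2} + 6 c$)
$21 D{\left(-4,-2 \right)} 7 \cdot 0 = 21 \left(1 - 4 + \left(-4\right)^{2} + 6 \left(-2\right)\right) 7 \cdot 0 = 21 \left(1 - 4 + 16 - 12\right) 0 = 21 \cdot 1 \cdot 0 = 21 \cdot 0 = 0$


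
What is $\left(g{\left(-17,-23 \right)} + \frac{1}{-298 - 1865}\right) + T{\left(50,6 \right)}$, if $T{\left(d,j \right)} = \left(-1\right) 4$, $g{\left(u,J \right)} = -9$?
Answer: $- \frac{28120}{2163} \approx -13.0$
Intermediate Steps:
$T{\left(d,j \right)} = -4$
$\left(g{\left(-17,-23 \right)} + \frac{1}{-298 - 1865}\right) + T{\left(50,6 \right)} = \left(-9 + \frac{1}{-298 - 1865}\right) - 4 = \left(-9 + \frac{1}{-2163}\right) - 4 = \left(-9 - \frac{1}{2163}\right) - 4 = - \frac{19468}{2163} - 4 = - \frac{28120}{2163}$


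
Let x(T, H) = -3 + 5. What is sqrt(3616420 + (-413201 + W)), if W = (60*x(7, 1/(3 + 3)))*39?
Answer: sqrt(3207899) ≈ 1791.1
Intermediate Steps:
x(T, H) = 2
W = 4680 (W = (60*2)*39 = 120*39 = 4680)
sqrt(3616420 + (-413201 + W)) = sqrt(3616420 + (-413201 + 4680)) = sqrt(3616420 - 408521) = sqrt(3207899)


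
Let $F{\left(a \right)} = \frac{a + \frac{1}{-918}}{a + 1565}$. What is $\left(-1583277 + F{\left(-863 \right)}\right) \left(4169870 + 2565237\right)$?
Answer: $- \frac{6871974402861468749}{644436} \approx -1.0664 \cdot 10^{13}$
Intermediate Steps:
$F{\left(a \right)} = \frac{- \frac{1}{918} + a}{1565 + a}$ ($F{\left(a \right)} = \frac{a - \frac{1}{918}}{1565 + a} = \frac{- \frac{1}{918} + a}{1565 + a}$)
$\left(-1583277 + F{\left(-863 \right)}\right) \left(4169870 + 2565237\right) = \left(-1583277 + \frac{- \frac{1}{918} - 863}{1565 - 863}\right) \left(4169870 + 2565237\right) = \left(-1583277 + \frac{1}{702} \left(- \frac{792235}{918}\right)\right) 6735107 = \left(-1583277 - \frac{792235}{644436}\right) 6735107 = \left(- \frac{1020321489007}{644436}\right) 6735107 = - \frac{6871974402861468749}{644436}$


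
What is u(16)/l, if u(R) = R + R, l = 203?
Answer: 32/203 ≈ 0.15764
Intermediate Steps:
u(R) = 2*R
u(16)/l = (2*16)/203 = 32*(1/203) = 32/203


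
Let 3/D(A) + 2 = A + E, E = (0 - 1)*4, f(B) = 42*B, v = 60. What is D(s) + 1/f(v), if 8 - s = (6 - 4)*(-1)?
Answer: 1891/2520 ≈ 0.75040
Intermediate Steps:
s = 10 (s = 8 - (6 - 4)*(-1) = 8 - 2*(-1) = 8 - 1*(-2) = 8 + 2 = 10)
E = -4 (E = -1*4 = -4)
D(A) = 3/(-6 + A) (D(A) = 3/(-2 + (A - 4)) = 3/(-2 + (-4 + A)) = 3/(-6 + A))
D(s) + 1/f(v) = 3/(-6 + 10) + 1/(42*60) = 3/4 + 1/2520 = 1891/2520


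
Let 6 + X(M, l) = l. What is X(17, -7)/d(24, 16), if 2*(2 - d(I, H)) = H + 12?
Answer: 13/12 ≈ 1.0833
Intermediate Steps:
X(M, l) = -6 + l
d(I, H) = -4 - H/2 (d(I, H) = 2 - (H + 12)/2 = 2 - (12 + H)/2 = 2 + (-6 - H/2) = -4 - H/2)
X(17, -7)/d(24, 16) = (-6 - 7)/(-4 - ½*16) = -13/(-4 - 8) = -13/(-12) = -13*(-1/12) = 13/12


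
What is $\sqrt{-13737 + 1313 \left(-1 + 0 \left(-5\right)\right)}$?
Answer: $5 i \sqrt{602} \approx 122.68 i$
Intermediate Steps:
$\sqrt{-13737 + 1313 \left(-1 + 0 \left(-5\right)\right)} = \sqrt{-13737 + 1313 \left(-1 + 0\right)} = \sqrt{-13737 + 1313 \left(-1\right)} = \sqrt{-13737 - 1313} = \sqrt{-15050} = 5 i \sqrt{602}$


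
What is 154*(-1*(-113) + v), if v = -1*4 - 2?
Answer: 16478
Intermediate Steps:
v = -6 (v = -4 - 2 = -6)
154*(-1*(-113) + v) = 154*(-1*(-113) - 6) = 154*(113 - 6) = 154*107 = 16478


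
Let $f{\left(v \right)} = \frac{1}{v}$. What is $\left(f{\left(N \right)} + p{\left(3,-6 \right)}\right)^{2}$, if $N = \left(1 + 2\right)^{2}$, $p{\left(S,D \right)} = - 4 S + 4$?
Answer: $\frac{5041}{81} \approx 62.235$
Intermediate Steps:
$p{\left(S,D \right)} = 4 - 4 S$
$N = 9$ ($N = 3^{2} = 9$)
$\left(f{\left(N \right)} + p{\left(3,-6 \right)}\right)^{2} = \left(\frac{1}{9} + \left(4 - 12\right)\right)^{2} = \left(\frac{1}{9} - 8\right)^{2} = \left(- \frac{71}{9}\right)^{2} = \frac{5041}{81}$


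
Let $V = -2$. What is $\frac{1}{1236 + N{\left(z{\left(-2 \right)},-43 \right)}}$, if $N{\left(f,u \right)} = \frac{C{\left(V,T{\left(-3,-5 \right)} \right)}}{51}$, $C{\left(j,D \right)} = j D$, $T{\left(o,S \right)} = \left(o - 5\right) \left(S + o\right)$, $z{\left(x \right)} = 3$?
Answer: $\frac{51}{62908} \approx 0.00081071$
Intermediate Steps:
$T{\left(o,S \right)} = \left(-5 + o\right) \left(S + o\right)$
$C{\left(j,D \right)} = D j$
$N{\left(f,u \right)} = - \frac{128}{51}$ ($N{\left(f,u \right)} = \frac{\left(\left(-3\right)^{2} - -25 - -15 - -15\right) \left(-2\right)}{51} = \left(9 + 25 + 15 + 15\right) \left(-2\right) \frac{1}{51} = 64 \left(-2\right) \frac{1}{51} = \left(-128\right) \frac{1}{51} = - \frac{128}{51}$)
$\frac{1}{1236 + N{\left(z{\left(-2 \right)},-43 \right)}} = \frac{1}{1236 - \frac{128}{51}} = \frac{1}{\frac{62908}{51}} = \frac{51}{62908}$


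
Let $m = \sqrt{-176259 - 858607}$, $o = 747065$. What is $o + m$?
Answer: $747065 + i \sqrt{1034866} \approx 7.4707 \cdot 10^{5} + 1017.3 i$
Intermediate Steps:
$m = i \sqrt{1034866}$ ($m = \sqrt{-1034866} = i \sqrt{1034866} \approx 1017.3 i$)
$o + m = 747065 + i \sqrt{1034866}$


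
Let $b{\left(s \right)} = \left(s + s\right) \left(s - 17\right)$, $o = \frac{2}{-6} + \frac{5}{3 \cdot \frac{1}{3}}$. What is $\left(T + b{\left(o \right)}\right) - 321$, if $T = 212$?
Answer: $- \frac{2017}{9} \approx -224.11$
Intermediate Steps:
$o = \frac{14}{3}$ ($o = 2 \left(- \frac{1}{6}\right) + \frac{5}{3 \cdot \frac{1}{3}} = - \frac{1}{3} + \frac{5}{1} = - \frac{1}{3} + 5 \cdot 1 = - \frac{1}{3} + 5 = \frac{14}{3} \approx 4.6667$)
$b{\left(s \right)} = 2 s \left(-17 + s\right)$
$\left(T + b{\left(o \right)}\right) - 321 = \left(212 + 2 \cdot \frac{14}{3} \left(-17 + \frac{14}{3}\right)\right) - 321 = \left(212 + 2 \cdot \frac{14}{3} \left(- \frac{37}{3}\right)\right) - 321 = \left(212 - \frac{1036}{9}\right) - 321 = \frac{872}{9} - 321 = - \frac{2017}{9}$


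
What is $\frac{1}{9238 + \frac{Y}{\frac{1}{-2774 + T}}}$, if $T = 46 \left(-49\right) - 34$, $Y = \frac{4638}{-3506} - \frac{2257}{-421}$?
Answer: $- \frac{738013}{8268119670} \approx -8.926 \cdot 10^{-5}$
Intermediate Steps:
$Y = \frac{2980222}{738013}$ ($Y = 4638 \left(- \frac{1}{3506}\right) - - \frac{2257}{421} = - \frac{2319}{1753} + \frac{2257}{421} = \frac{2980222}{738013} \approx 4.0382$)
$T = -2288$ ($T = -2254 - 34 = -2288$)
$\frac{1}{9238 + \frac{Y}{\frac{1}{-2774 + T}}} = \frac{1}{9238 + \frac{2980222}{738013 \frac{1}{-2774 - 2288}}} = \frac{1}{9238 + \frac{2980222}{738013 \frac{1}{-5062}}} = \frac{1}{9238 + \frac{2980222}{738013 \left(- \frac{1}{5062}\right)}} = \frac{1}{9238 + \frac{2980222}{738013} \left(-5062\right)} = \frac{1}{9238 - \frac{15085883764}{738013}} = \frac{1}{- \frac{8268119670}{738013}} = - \frac{738013}{8268119670}$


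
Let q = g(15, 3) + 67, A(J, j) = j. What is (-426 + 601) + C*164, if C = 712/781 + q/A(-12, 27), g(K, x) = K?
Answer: 17345849/21087 ≈ 822.58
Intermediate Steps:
q = 82 (q = 15 + 67 = 82)
C = 83266/21087 (C = 712/781 + 82/27 = 83266/21087 ≈ 3.9487)
(-426 + 601) + C*164 = (-426 + 601) + (83266/21087)*164 = 175 + 13655624/21087 = 17345849/21087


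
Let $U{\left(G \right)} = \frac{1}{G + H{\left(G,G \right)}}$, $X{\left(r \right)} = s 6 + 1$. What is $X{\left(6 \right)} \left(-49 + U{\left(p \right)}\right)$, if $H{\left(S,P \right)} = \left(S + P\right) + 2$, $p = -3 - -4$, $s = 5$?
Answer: $- \frac{7564}{5} \approx -1512.8$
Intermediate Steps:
$X{\left(r \right)} = 31$ ($X{\left(r \right)} = 5 \cdot 6 + 1 = 30 + 1 = 31$)
$p = 1$ ($p = -3 + 4 = 1$)
$H{\left(S,P \right)} = 2 + P + S$ ($H{\left(S,P \right)} = \left(P + S\right) + 2 = 2 + P + S$)
$U{\left(G \right)} = \frac{1}{2 + 3 G}$ ($U{\left(G \right)} = \frac{1}{G + \left(2 + G + G\right)} = \frac{1}{G + \left(2 + 2 G\right)} = \frac{1}{2 + 3 G}$)
$X{\left(6 \right)} \left(-49 + U{\left(p \right)}\right) = 31 \left(-49 + \frac{1}{2 + 3 \cdot 1}\right) = 31 \left(-49 + \frac{1}{2 + 3}\right) = 31 \left(-49 + \frac{1}{5}\right) = 31 \left(- \frac{244}{5}\right) = - \frac{7564}{5}$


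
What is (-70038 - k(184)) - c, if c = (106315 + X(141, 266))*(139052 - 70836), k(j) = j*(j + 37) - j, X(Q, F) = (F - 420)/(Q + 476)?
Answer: -4474778637022/617 ≈ -7.2525e+9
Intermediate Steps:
X(Q, F) = (-420 + F)/(476 + Q)
k(j) = -j + j*(37 + j) (k(j) = j*(37 + j) - j = -j + j*(37 + j))
c = 4474710447416/617 (c = (106315 + (-420 + 266)/(476 + 141))*(139052 - 70836) = (106315 - 154/617)*68216 = (65596201/617)*68216 = 4474710447416/617 ≈ 7.2524e+9)
(-70038 - k(184)) - c = (-70038 - 184*(36 + 184)) - 1*4474710447416/617 = (-70038 - 184*220) - 4474710447416/617 = (-70038 - 1*40480) - 4474710447416/617 = (-70038 - 40480) - 4474710447416/617 = -110518 - 4474710447416/617 = -4474778637022/617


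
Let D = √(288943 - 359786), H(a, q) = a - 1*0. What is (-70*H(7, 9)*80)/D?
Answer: 39200*I*√70843/70843 ≈ 147.28*I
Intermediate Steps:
H(a, q) = a (H(a, q) = a + 0 = a)
D = I*√70843 (D = √(-70843) = I*√70843 ≈ 266.16*I)
(-70*H(7, 9)*80)/D = (-70*7*80)/((I*√70843)) = (-490*80)*(-I*√70843/70843) = -(-39200)*I*√70843/70843 = 39200*I*√70843/70843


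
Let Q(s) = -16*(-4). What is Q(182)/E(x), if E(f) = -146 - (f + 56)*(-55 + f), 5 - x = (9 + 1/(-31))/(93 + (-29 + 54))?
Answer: 53523856/2429339271 ≈ 0.022032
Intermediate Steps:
Q(s) = 64
x = 9006/1829 (x = 5 - (9 + 1/(-31))/(93 + (-29 + 54)) = 5 - (9 - 1/31)/(93 + 25) = 5 - 278/(31*118) = 5 - 1*139/1829 = 5 - 139/1829 = 9006/1829 ≈ 4.9240)
E(f) = -146 - (-55 + f)*(56 + f) (E(f) = -146 - (56 + f)*(-55 + f) = -146 - (-55 + f)*(56 + f))
Q(182)/E(x) = 64/(2934 - 1*9006/1829 - (9006/1829)²) = 64/(2934 - 9006/1829 - 1*81108036/3345241) = 64/(2934 - 9006/1829 - 81108036/3345241) = 64/(9717357084/3345241) = 64*(3345241/9717357084) = 53523856/2429339271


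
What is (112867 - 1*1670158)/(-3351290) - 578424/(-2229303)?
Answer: 1803380021711/2490346950290 ≈ 0.72415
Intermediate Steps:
(112867 - 1*1670158)/(-3351290) - 578424/(-2229303) = (112867 - 1670158)*(-1/3351290) - 578424*(-1/2229303) = -1557291*(-1/3351290) + 192808/743101 = 1557291/3351290 + 192808/743101 = 1803380021711/2490346950290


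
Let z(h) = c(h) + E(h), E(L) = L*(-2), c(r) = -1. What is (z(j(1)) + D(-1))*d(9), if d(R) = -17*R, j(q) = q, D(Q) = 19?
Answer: -2448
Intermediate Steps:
E(L) = -2*L
z(h) = -1 - 2*h
(z(j(1)) + D(-1))*d(9) = ((-1 - 2*1) + 19)*(-17*9) = ((-1 - 2) + 19)*(-153) = (-3 + 19)*(-153) = 16*(-153) = -2448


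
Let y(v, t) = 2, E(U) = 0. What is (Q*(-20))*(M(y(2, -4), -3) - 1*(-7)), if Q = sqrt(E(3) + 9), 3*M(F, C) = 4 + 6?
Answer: -620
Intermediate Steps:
M(F, C) = 10/3 (M(F, C) = (4 + 6)/3 = (1/3)*10 = 10/3)
Q = 3 (Q = sqrt(0 + 9) = sqrt(9) = 3)
(Q*(-20))*(M(y(2, -4), -3) - 1*(-7)) = (3*(-20))*(10/3 - 1*(-7)) = -60*(10/3 + 7) = -60*31/3 = -620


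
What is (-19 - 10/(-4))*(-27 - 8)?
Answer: 1155/2 ≈ 577.50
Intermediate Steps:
(-19 - 10/(-4))*(-27 - 8) = (-19 - 10*(-1/4))*(-35) = (-19 + 5/2)*(-35) = -33/2*(-35) = 1155/2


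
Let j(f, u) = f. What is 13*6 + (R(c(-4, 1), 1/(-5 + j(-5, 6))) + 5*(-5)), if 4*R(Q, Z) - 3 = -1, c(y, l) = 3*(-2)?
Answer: 107/2 ≈ 53.500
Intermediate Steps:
c(y, l) = -6
R(Q, Z) = ½ (R(Q, Z) = ¾ + (¼)*(-1) = ¾ - ¼ = ½)
13*6 + (R(c(-4, 1), 1/(-5 + j(-5, 6))) + 5*(-5)) = 13*6 + (½ + 5*(-5)) = 78 + (½ - 25) = 78 - 49/2 = 107/2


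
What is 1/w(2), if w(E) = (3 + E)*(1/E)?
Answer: ⅖ ≈ 0.40000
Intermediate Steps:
w(E) = (3 + E)/E
1/w(2) = 1/((3 + 2)/2) = 1/((½)*5) = 1/(5/2) = ⅖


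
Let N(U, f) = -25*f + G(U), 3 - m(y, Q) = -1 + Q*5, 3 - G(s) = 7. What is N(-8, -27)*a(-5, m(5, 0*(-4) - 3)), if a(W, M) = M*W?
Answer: -63745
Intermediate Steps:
G(s) = -4 (G(s) = 3 - 1*7 = 3 - 7 = -4)
m(y, Q) = 4 - 5*Q (m(y, Q) = 3 - (-1 + Q*5) = 3 - (-1 + 5*Q) = 3 + (1 - 5*Q) = 4 - 5*Q)
N(U, f) = -4 - 25*f (N(U, f) = -25*f - 4 = -4 - 25*f)
N(-8, -27)*a(-5, m(5, 0*(-4) - 3)) = (-4 - 25*(-27))*((4 - 5*(0*(-4) - 3))*(-5)) = (-4 + 675)*((4 - 5*(0 - 3))*(-5)) = 671*((4 - 5*(-3))*(-5)) = 671*((4 + 15)*(-5)) = 671*(19*(-5)) = 671*(-95) = -63745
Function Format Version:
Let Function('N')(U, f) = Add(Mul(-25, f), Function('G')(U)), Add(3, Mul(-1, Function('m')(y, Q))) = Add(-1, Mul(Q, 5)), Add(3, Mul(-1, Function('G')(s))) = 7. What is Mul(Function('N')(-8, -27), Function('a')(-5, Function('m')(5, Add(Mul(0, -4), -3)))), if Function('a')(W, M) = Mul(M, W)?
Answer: -63745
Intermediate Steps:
Function('G')(s) = -4 (Function('G')(s) = Add(3, Mul(-1, 7)) = Add(3, -7) = -4)
Function('m')(y, Q) = Add(4, Mul(-5, Q)) (Function('m')(y, Q) = Add(3, Mul(-1, Add(-1, Mul(Q, 5)))) = Add(3, Mul(-1, Add(-1, Mul(5, Q)))) = Add(3, Add(1, Mul(-5, Q))) = Add(4, Mul(-5, Q)))
Function('N')(U, f) = Add(-4, Mul(-25, f)) (Function('N')(U, f) = Add(Mul(-25, f), -4) = Add(-4, Mul(-25, f)))
Mul(Function('N')(-8, -27), Function('a')(-5, Function('m')(5, Add(Mul(0, -4), -3)))) = Mul(Add(-4, Mul(-25, -27)), Mul(Add(4, Mul(-5, Add(Mul(0, -4), -3))), -5)) = Mul(Add(-4, 675), Mul(Add(4, Mul(-5, Add(0, -3))), -5)) = Mul(671, Mul(Add(4, Mul(-5, -3)), -5)) = Mul(671, Mul(Add(4, 15), -5)) = Mul(671, Mul(19, -5)) = Mul(671, -95) = -63745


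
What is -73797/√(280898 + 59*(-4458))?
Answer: -73797*√4469/8938 ≈ -551.96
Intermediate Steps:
-73797/√(280898 + 59*(-4458)) = -73797/√(280898 - 263022) = -73797*√4469/8938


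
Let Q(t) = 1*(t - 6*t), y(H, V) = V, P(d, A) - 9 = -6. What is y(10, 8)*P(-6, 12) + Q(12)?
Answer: -36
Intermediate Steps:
P(d, A) = 3 (P(d, A) = 9 - 6 = 3)
Q(t) = -5*t (Q(t) = 1*(-5*t) = -5*t)
y(10, 8)*P(-6, 12) + Q(12) = 8*3 - 5*12 = 24 - 60 = -36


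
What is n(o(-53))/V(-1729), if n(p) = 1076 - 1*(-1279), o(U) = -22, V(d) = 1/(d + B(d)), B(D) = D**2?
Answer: 7036061760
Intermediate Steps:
V(d) = 1/(d + d**2)
n(p) = 2355 (n(p) = 1076 + 1279 = 2355)
n(o(-53))/V(-1729) = 2355/((1/((-1729)*(1 - 1729)))) = 2355/((-1/1729/(-1728))) = 2355/((-1/1729*(-1/1728))) = 2355/(1/2987712) = 2355*2987712 = 7036061760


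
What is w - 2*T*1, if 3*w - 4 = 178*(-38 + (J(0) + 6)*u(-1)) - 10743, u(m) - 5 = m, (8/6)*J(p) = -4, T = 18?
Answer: -15475/3 ≈ -5158.3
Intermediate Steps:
J(p) = -3 (J(p) = (3/4)*(-4) = -3)
u(m) = 5 + m
w = -15367/3 (w = 4/3 + (178*(-38 + (-3 + 6)*(5 - 1)) - 10743)/3 = 4/3 + (178*(-38 + 3*4) - 10743)/3 = 4/3 + (178*(-38 + 12) - 10743)/3 = 4/3 + (178*(-26) - 10743)/3 = 4/3 + (-4628 - 10743)/3 = 4/3 + (1/3)*(-15371) = 4/3 - 15371/3 = -15367/3 ≈ -5122.3)
w - 2*T*1 = -15367/3 - 2*18*1 = -15367/3 - 36*1 = -15367/3 - 36 = -15475/3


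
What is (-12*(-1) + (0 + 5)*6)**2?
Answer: 1764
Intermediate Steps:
(-12*(-1) + (0 + 5)*6)**2 = (12 + 5*6)**2 = (12 + 30)**2 = 42**2 = 1764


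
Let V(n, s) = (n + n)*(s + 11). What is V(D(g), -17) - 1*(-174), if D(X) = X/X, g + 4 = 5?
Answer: 162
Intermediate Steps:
g = 1 (g = -4 + 5 = 1)
D(X) = 1
V(n, s) = 2*n*(11 + s) (V(n, s) = (2*n)*(11 + s) = 2*n*(11 + s))
V(D(g), -17) - 1*(-174) = 2*1*(11 - 17) - 1*(-174) = 2*1*(-6) + 174 = -12 + 174 = 162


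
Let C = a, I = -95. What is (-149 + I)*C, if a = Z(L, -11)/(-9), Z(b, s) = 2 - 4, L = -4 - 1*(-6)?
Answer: -488/9 ≈ -54.222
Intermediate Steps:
L = 2 (L = -4 + 6 = 2)
Z(b, s) = -2
a = 2/9 (a = -2/(-9) = -2*(-⅑) = 2/9 ≈ 0.22222)
C = 2/9 ≈ 0.22222
(-149 + I)*C = (-149 - 95)*(2/9) = -244*2/9 = -488/9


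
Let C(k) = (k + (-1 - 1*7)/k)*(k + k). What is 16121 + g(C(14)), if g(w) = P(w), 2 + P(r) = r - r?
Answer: 16119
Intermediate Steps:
P(r) = -2 (P(r) = -2 + (r - r) = -2 + 0 = -2)
C(k) = 2*k*(k - 8/k) (C(k) = (k + (-1 - 7)/k)*(2*k) = (k - 8/k)*(2*k) = 2*k*(k - 8/k))
g(w) = -2
16121 + g(C(14)) = 16121 - 2 = 16119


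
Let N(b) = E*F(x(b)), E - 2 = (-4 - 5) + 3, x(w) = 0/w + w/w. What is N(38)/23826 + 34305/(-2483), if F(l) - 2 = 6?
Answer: -408715193/29579979 ≈ -13.817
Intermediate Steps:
x(w) = 1 (x(w) = 0 + 1 = 1)
F(l) = 8 (F(l) = 2 + 6 = 8)
E = -4 (E = 2 + ((-4 - 5) + 3) = 2 + (-9 + 3) = 2 - 6 = -4)
N(b) = -32 (N(b) = -4*8 = -32)
N(38)/23826 + 34305/(-2483) = -32/23826 + 34305/(-2483) = -32*1/23826 + 34305*(-1/2483) = -16/11913 - 34305/2483 = -408715193/29579979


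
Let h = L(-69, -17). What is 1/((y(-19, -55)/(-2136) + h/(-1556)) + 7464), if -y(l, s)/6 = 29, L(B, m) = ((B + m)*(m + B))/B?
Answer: 9555396/71322912377 ≈ 0.00013397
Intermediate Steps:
L(B, m) = (B + m)²/B (L(B, m) = ((B + m)*(B + m))/B = (B + m)²/B)
h = -7396/69 (h = (-69 - 17)²/(-69) = -1/69*(-86)² = -1/69*7396 = -7396/69 ≈ -107.19)
y(l, s) = -174 (y(l, s) = -6*29 = -174)
1/((y(-19, -55)/(-2136) + h/(-1556)) + 7464) = 1/((-174/(-2136) - 7396/69/(-1556)) + 7464) = 1/((-174*(-1/2136) - 7396/69*(-1/1556)) + 7464) = 1/((29/356 + 1849/26841) + 7464) = 1/(1436633/9555396 + 7464) = 1/(71322912377/9555396) = 9555396/71322912377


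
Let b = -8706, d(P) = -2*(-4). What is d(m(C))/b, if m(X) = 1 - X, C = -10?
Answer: -4/4353 ≈ -0.00091891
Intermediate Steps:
d(P) = 8
d(m(C))/b = 8/(-8706) = 8*(-1/8706) = -4/4353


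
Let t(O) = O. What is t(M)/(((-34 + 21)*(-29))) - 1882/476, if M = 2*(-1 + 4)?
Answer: -353329/89726 ≈ -3.9379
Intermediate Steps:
M = 6 (M = 2*3 = 6)
t(M)/(((-34 + 21)*(-29))) - 1882/476 = 6/(((-34 + 21)*(-29))) - 1882/476 = 6/((-13*(-29))) - 1882*1/476 = 6/377 - 941/238 = -353329/89726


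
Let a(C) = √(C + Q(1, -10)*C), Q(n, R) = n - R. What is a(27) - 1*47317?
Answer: -47299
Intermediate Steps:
a(C) = 2*√3*√C (a(C) = √(C + (1 - 1*(-10))*C) = √(C + (1 + 10)*C) = √(C + 11*C) = √(12*C) = 2*√3*√C)
a(27) - 1*47317 = 2*√3*√27 - 1*47317 = 2*√3*(3*√3) - 47317 = 18 - 47317 = -47299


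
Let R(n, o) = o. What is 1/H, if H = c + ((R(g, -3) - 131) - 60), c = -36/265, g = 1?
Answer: -265/51446 ≈ -0.0051510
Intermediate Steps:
c = -36/265 (c = -36*1/265 = -36/265 ≈ -0.13585)
H = -51446/265 (H = -36/265 + ((-3 - 131) - 60) = -36/265 + (-134 - 60) = -36/265 - 194 = -51446/265 ≈ -194.14)
1/H = 1/(-51446/265) = -265/51446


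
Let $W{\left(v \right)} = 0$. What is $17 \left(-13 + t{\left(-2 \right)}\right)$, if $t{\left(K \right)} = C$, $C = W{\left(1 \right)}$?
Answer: $-221$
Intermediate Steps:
$C = 0$
$t{\left(K \right)} = 0$
$17 \left(-13 + t{\left(-2 \right)}\right) = 17 \left(-13 + 0\right) = 17 \left(-13\right) = -221$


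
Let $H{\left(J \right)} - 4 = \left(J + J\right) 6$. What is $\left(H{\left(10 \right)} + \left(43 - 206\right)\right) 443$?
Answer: $-17277$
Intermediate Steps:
$H{\left(J \right)} = 4 + 12 J$ ($H{\left(J \right)} = 4 + \left(J + J\right) 6 = 4 + 2 J 6 = 4 + 12 J$)
$\left(H{\left(10 \right)} + \left(43 - 206\right)\right) 443 = \left(\left(4 + 12 \cdot 10\right) + \left(43 - 206\right)\right) 443 = \left(\left(4 + 120\right) - 163\right) 443 = \left(124 - 163\right) 443 = \left(-39\right) 443 = -17277$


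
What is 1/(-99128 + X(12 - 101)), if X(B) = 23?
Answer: -1/99105 ≈ -1.0090e-5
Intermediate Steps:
1/(-99128 + X(12 - 101)) = 1/(-99128 + 23) = 1/(-99105) = -1/99105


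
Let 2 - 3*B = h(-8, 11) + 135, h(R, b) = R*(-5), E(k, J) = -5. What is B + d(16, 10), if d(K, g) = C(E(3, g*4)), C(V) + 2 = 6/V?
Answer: -913/15 ≈ -60.867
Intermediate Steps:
h(R, b) = -5*R
C(V) = -2 + 6/V
d(K, g) = -16/5 (d(K, g) = -2 + 6/(-5) = -2 + 6*(-1/5) = -2 - 6/5 = -16/5)
B = -173/3 (B = 2/3 - (-5*(-8) + 135)/3 = 2/3 - (40 + 135)/3 = 2/3 - 1/3*175 = 2/3 - 175/3 = -173/3 ≈ -57.667)
B + d(16, 10) = -173/3 - 16/5 = -913/15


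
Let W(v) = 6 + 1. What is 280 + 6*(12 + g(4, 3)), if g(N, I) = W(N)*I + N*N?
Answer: 574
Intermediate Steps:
W(v) = 7
g(N, I) = N**2 + 7*I (g(N, I) = 7*I + N*N = 7*I + N**2 = N**2 + 7*I)
280 + 6*(12 + g(4, 3)) = 280 + 6*(12 + (4**2 + 7*3)) = 280 + 6*(12 + (16 + 21)) = 280 + 6*(12 + 37) = 280 + 6*49 = 280 + 294 = 574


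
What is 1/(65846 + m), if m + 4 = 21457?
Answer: 1/87299 ≈ 1.1455e-5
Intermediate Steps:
m = 21453 (m = -4 + 21457 = 21453)
1/(65846 + m) = 1/(65846 + 21453) = 1/87299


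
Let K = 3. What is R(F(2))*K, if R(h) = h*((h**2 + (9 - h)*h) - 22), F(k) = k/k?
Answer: -39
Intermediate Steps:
F(k) = 1
R(h) = h*(-22 + h**2 + h*(9 - h)) (R(h) = h*((h**2 + h*(9 - h)) - 22) = h*(-22 + h**2 + h*(9 - h)))
R(F(2))*K = (1*(-22 + 9*1))*3 = (1*(-22 + 9))*3 = (1*(-13))*3 = -13*3 = -39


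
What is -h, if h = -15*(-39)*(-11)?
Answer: 6435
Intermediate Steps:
h = -6435 (h = 585*(-11) = -6435)
-h = -1*(-6435) = 6435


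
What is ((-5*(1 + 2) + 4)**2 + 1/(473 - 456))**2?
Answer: 4235364/289 ≈ 14655.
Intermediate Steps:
((-5*(1 + 2) + 4)**2 + 1/(473 - 456))**2 = ((-5*3 + 4)**2 + 1/17)**2 = ((-15 + 4)**2 + 1/17)**2 = ((-11)**2 + 1/17)**2 = (121 + 1/17)**2 = (2058/17)**2 = 4235364/289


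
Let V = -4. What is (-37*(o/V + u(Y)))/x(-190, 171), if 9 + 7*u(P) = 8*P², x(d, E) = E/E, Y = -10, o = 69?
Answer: -14171/4 ≈ -3542.8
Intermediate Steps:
x(d, E) = 1
u(P) = -9/7 + 8*P²/7 (u(P) = -9/7 + (8*P²)/7 = -9/7 + 8*P²/7)
(-37*(o/V + u(Y)))/x(-190, 171) = -37*(69/(-4) + (-9/7 + (8/7)*(-10)²))/1 = -37*(69*(-¼) + (-9/7 + (8/7)*100))*1 = -37*(-69/4 + (-9/7 + 800/7))*1 = -37*(-69/4 + 113)*1 = -37*383/4*1 = -14171/4*1 = -14171/4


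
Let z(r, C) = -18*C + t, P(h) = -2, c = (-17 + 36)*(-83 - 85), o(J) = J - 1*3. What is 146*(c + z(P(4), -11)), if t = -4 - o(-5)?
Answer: -436540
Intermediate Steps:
o(J) = -3 + J (o(J) = J - 3 = -3 + J)
c = -3192 (c = 19*(-168) = -3192)
t = 4 (t = -4 - (-3 - 5) = -4 - 1*(-8) = -4 + 8 = 4)
z(r, C) = 4 - 18*C (z(r, C) = -18*C + 4 = 4 - 18*C)
146*(c + z(P(4), -11)) = 146*(-3192 + (4 - 18*(-11))) = 146*(-3192 + (4 + 198)) = 146*(-3192 + 202) = 146*(-2990) = -436540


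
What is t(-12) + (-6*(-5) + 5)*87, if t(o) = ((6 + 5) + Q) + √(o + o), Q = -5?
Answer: 3051 + 2*I*√6 ≈ 3051.0 + 4.899*I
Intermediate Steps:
t(o) = 6 + √2*√o (t(o) = ((6 + 5) - 5) + √(o + o) = (11 - 5) + √(2*o) = 6 + √2*√o)
t(-12) + (-6*(-5) + 5)*87 = (6 + √2*√(-12)) + (-6*(-5) + 5)*87 = (6 + √2*(2*I*√3)) + (30 + 5)*87 = (6 + 2*I*√6) + 35*87 = (6 + 2*I*√6) + 3045 = 3051 + 2*I*√6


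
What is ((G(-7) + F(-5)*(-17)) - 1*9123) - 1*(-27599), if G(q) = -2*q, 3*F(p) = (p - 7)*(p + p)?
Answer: 17810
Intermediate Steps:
F(p) = 2*p*(-7 + p)/3 (F(p) = ((p - 7)*(p + p))/3 = ((-7 + p)*(2*p))/3 = (2*p*(-7 + p))/3 = 2*p*(-7 + p)/3)
((G(-7) + F(-5)*(-17)) - 1*9123) - 1*(-27599) = ((-2*(-7) + ((2/3)*(-5)*(-7 - 5))*(-17)) - 1*9123) - 1*(-27599) = ((14 + ((2/3)*(-5)*(-12))*(-17)) - 9123) + 27599 = ((14 + 40*(-17)) - 9123) + 27599 = ((14 - 680) - 9123) + 27599 = (-666 - 9123) + 27599 = -9789 + 27599 = 17810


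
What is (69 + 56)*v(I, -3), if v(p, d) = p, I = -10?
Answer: -1250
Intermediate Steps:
(69 + 56)*v(I, -3) = (69 + 56)*(-10) = 125*(-10) = -1250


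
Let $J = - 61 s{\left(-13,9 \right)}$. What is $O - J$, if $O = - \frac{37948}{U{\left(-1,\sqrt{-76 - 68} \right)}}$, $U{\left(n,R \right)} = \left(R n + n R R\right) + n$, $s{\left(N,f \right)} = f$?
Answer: $\frac{5878993}{20593} - \frac{455376 i}{20593} \approx 285.48 - 22.113 i$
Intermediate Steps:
$U{\left(n,R \right)} = n + R n + n R^{2}$ ($U{\left(n,R \right)} = \left(R n + R n R\right) + n = \left(R n + n R^{2}\right) + n = n + R n + n R^{2}$)
$O = - \frac{37948 \left(143 + 12 i\right)}{20593}$ ($O = - \frac{37948}{\left(-1\right) \left(1 + \sqrt{-76 - 68} + \left(\sqrt{-76 - 68}\right)^{2}\right)} = - \frac{37948}{\left(-1\right) \left(1 + \sqrt{-144} + \left(\sqrt{-144}\right)^{2}\right)} = - \frac{37948}{\left(-1\right) \left(1 + 12 i + \left(12 i\right)^{2}\right)} = - \frac{37948}{\left(-1\right) \left(1 + 12 i - 144\right)} = - \frac{37948}{\left(-1\right) \left(-143 + 12 i\right)} = - \frac{37948}{143 - 12 i} = - 37948 \frac{143 + 12 i}{20593} = - \frac{37948 \left(143 + 12 i\right)}{20593} \approx -263.52 - 22.113 i$)
$J = -549$ ($J = \left(-61\right) 9 = -549$)
$O - J = \left(- \frac{5426564}{20593} - \frac{455376 i}{20593}\right) - -549 = \left(- \frac{5426564}{20593} - \frac{455376 i}{20593}\right) + 549 = \frac{5878993}{20593} - \frac{455376 i}{20593}$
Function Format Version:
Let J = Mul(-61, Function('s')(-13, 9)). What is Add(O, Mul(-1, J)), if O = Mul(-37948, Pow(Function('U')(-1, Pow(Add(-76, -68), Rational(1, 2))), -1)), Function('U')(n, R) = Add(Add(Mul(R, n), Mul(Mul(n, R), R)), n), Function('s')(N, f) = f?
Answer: Add(Rational(5878993, 20593), Mul(Rational(-455376, 20593), I)) ≈ Add(285.48, Mul(-22.113, I))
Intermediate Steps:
Function('U')(n, R) = Add(n, Mul(R, n), Mul(n, Pow(R, 2))) (Function('U')(n, R) = Add(Add(Mul(R, n), Mul(Mul(R, n), R)), n) = Add(Add(Mul(R, n), Mul(n, Pow(R, 2))), n) = Add(n, Mul(R, n), Mul(n, Pow(R, 2))))
O = Mul(Rational(-37948, 20593), Add(143, Mul(12, I))) (O = Mul(-37948, Pow(Mul(-1, Add(1, Pow(Add(-76, -68), Rational(1, 2)), Pow(Pow(Add(-76, -68), Rational(1, 2)), 2))), -1)) = Mul(-37948, Pow(Mul(-1, Add(1, Pow(-144, Rational(1, 2)), Pow(Pow(-144, Rational(1, 2)), 2))), -1)) = Mul(-37948, Pow(Mul(-1, Add(1, Mul(12, I), Pow(Mul(12, I), 2))), -1)) = Mul(-37948, Pow(Mul(-1, Add(1, Mul(12, I), -144)), -1)) = Mul(-37948, Pow(Mul(-1, Add(-143, Mul(12, I))), -1)) = Mul(-37948, Pow(Add(143, Mul(-12, I)), -1)) = Mul(-37948, Mul(Rational(1, 20593), Add(143, Mul(12, I)))) = Mul(Rational(-37948, 20593), Add(143, Mul(12, I))) ≈ Add(-263.52, Mul(-22.113, I)))
J = -549 (J = Mul(-61, 9) = -549)
Add(O, Mul(-1, J)) = Add(Add(Rational(-5426564, 20593), Mul(Rational(-455376, 20593), I)), Mul(-1, -549)) = Add(Add(Rational(-5426564, 20593), Mul(Rational(-455376, 20593), I)), 549) = Add(Rational(5878993, 20593), Mul(Rational(-455376, 20593), I))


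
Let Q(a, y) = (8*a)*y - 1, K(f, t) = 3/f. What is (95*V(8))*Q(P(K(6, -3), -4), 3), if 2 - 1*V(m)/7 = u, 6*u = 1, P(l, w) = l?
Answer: 80465/6 ≈ 13411.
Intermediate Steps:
u = 1/6 (u = (1/6)*1 = 1/6 ≈ 0.16667)
V(m) = 77/6 (V(m) = 14 - 7*1/6 = 14 - 7/6 = 77/6)
Q(a, y) = -1 + 8*a*y (Q(a, y) = 8*a*y - 1 = -1 + 8*a*y)
(95*V(8))*Q(P(K(6, -3), -4), 3) = (95*(77/6))*(-1 + 8*(3/6)*3) = 7315*(-1 + 8*(3*(1/6))*3)/6 = 7315*(-1 + 8*(1/2)*3)/6 = 7315*(-1 + 12)/6 = (7315/6)*11 = 80465/6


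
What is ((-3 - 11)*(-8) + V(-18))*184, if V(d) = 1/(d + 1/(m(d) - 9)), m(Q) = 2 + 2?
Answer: 1874408/91 ≈ 20598.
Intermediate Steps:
m(Q) = 4
V(d) = 1/(-1/5 + d) (V(d) = 1/(d + 1/(4 - 9)) = 1/(d + 1/(-5)) = 1/(d - 1/5) = 1/(-1/5 + d))
((-3 - 11)*(-8) + V(-18))*184 = ((-3 - 11)*(-8) + 5/(-1 + 5*(-18)))*184 = (-14*(-8) + 5/(-1 - 90))*184 = (112 + 5/(-91))*184 = (112 + 5*(-1/91))*184 = (112 - 5/91)*184 = (10187/91)*184 = 1874408/91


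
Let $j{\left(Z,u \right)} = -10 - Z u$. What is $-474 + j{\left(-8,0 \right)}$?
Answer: $-484$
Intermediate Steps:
$j{\left(Z,u \right)} = -10 - Z u$
$-474 + j{\left(-8,0 \right)} = -474 - \left(10 - 0\right) = -474 + \left(-10 + 0\right) = -474 - 10 = -484$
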